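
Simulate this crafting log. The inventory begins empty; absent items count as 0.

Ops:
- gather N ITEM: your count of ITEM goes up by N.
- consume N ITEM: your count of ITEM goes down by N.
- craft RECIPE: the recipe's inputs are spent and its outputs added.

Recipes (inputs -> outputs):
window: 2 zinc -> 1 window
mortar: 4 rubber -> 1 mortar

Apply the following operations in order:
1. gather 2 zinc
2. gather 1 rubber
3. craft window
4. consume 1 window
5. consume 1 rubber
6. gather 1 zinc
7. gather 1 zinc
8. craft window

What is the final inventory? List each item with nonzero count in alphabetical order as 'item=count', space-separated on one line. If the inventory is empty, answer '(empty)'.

After 1 (gather 2 zinc): zinc=2
After 2 (gather 1 rubber): rubber=1 zinc=2
After 3 (craft window): rubber=1 window=1
After 4 (consume 1 window): rubber=1
After 5 (consume 1 rubber): (empty)
After 6 (gather 1 zinc): zinc=1
After 7 (gather 1 zinc): zinc=2
After 8 (craft window): window=1

Answer: window=1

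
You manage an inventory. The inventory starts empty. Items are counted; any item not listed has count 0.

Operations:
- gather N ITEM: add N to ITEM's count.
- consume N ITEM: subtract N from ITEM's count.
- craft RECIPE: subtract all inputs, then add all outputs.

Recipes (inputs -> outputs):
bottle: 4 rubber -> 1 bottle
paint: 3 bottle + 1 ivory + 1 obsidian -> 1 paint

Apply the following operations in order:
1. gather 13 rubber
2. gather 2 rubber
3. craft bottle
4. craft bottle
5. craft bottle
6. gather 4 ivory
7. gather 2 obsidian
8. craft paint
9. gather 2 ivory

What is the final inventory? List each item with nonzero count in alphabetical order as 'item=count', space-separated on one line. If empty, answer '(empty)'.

After 1 (gather 13 rubber): rubber=13
After 2 (gather 2 rubber): rubber=15
After 3 (craft bottle): bottle=1 rubber=11
After 4 (craft bottle): bottle=2 rubber=7
After 5 (craft bottle): bottle=3 rubber=3
After 6 (gather 4 ivory): bottle=3 ivory=4 rubber=3
After 7 (gather 2 obsidian): bottle=3 ivory=4 obsidian=2 rubber=3
After 8 (craft paint): ivory=3 obsidian=1 paint=1 rubber=3
After 9 (gather 2 ivory): ivory=5 obsidian=1 paint=1 rubber=3

Answer: ivory=5 obsidian=1 paint=1 rubber=3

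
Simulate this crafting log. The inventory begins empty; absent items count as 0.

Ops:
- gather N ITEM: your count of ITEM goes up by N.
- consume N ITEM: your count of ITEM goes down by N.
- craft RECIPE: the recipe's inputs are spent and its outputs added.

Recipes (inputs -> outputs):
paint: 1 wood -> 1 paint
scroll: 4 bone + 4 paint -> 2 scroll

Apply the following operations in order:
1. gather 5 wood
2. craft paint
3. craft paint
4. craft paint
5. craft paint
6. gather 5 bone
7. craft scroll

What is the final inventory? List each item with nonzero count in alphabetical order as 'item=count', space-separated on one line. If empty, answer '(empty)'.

After 1 (gather 5 wood): wood=5
After 2 (craft paint): paint=1 wood=4
After 3 (craft paint): paint=2 wood=3
After 4 (craft paint): paint=3 wood=2
After 5 (craft paint): paint=4 wood=1
After 6 (gather 5 bone): bone=5 paint=4 wood=1
After 7 (craft scroll): bone=1 scroll=2 wood=1

Answer: bone=1 scroll=2 wood=1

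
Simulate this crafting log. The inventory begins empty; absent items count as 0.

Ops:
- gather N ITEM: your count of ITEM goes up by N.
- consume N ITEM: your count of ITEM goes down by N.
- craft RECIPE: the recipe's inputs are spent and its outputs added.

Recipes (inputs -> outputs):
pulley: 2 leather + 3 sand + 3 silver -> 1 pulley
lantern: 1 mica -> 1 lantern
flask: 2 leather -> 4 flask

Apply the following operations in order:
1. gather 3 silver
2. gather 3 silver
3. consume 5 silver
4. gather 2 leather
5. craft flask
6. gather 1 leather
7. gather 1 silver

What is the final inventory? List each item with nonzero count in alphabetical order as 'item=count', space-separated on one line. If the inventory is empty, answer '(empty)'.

After 1 (gather 3 silver): silver=3
After 2 (gather 3 silver): silver=6
After 3 (consume 5 silver): silver=1
After 4 (gather 2 leather): leather=2 silver=1
After 5 (craft flask): flask=4 silver=1
After 6 (gather 1 leather): flask=4 leather=1 silver=1
After 7 (gather 1 silver): flask=4 leather=1 silver=2

Answer: flask=4 leather=1 silver=2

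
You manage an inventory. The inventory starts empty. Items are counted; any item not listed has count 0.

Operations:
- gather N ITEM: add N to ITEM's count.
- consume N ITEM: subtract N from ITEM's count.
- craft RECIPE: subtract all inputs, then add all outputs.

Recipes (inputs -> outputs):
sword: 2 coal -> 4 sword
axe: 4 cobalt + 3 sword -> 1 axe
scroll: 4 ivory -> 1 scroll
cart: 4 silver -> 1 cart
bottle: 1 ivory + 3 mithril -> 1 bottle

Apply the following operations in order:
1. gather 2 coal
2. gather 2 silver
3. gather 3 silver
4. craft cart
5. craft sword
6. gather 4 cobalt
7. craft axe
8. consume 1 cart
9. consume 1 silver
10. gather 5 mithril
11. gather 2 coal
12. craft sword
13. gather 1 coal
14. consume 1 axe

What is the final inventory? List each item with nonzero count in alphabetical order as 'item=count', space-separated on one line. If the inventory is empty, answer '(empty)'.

Answer: coal=1 mithril=5 sword=5

Derivation:
After 1 (gather 2 coal): coal=2
After 2 (gather 2 silver): coal=2 silver=2
After 3 (gather 3 silver): coal=2 silver=5
After 4 (craft cart): cart=1 coal=2 silver=1
After 5 (craft sword): cart=1 silver=1 sword=4
After 6 (gather 4 cobalt): cart=1 cobalt=4 silver=1 sword=4
After 7 (craft axe): axe=1 cart=1 silver=1 sword=1
After 8 (consume 1 cart): axe=1 silver=1 sword=1
After 9 (consume 1 silver): axe=1 sword=1
After 10 (gather 5 mithril): axe=1 mithril=5 sword=1
After 11 (gather 2 coal): axe=1 coal=2 mithril=5 sword=1
After 12 (craft sword): axe=1 mithril=5 sword=5
After 13 (gather 1 coal): axe=1 coal=1 mithril=5 sword=5
After 14 (consume 1 axe): coal=1 mithril=5 sword=5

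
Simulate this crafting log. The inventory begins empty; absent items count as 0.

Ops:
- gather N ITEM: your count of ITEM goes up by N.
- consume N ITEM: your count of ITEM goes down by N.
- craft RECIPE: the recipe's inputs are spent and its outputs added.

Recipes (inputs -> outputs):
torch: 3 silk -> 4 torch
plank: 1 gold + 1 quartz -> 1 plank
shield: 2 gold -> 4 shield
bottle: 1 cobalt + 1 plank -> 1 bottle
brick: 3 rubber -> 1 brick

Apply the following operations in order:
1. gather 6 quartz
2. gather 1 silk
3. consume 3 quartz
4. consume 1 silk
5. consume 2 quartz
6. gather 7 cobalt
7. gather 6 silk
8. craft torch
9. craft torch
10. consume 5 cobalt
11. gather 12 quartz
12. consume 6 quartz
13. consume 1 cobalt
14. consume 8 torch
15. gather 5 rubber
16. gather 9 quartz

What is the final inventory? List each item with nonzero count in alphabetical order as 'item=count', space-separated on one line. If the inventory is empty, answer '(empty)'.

Answer: cobalt=1 quartz=16 rubber=5

Derivation:
After 1 (gather 6 quartz): quartz=6
After 2 (gather 1 silk): quartz=6 silk=1
After 3 (consume 3 quartz): quartz=3 silk=1
After 4 (consume 1 silk): quartz=3
After 5 (consume 2 quartz): quartz=1
After 6 (gather 7 cobalt): cobalt=7 quartz=1
After 7 (gather 6 silk): cobalt=7 quartz=1 silk=6
After 8 (craft torch): cobalt=7 quartz=1 silk=3 torch=4
After 9 (craft torch): cobalt=7 quartz=1 torch=8
After 10 (consume 5 cobalt): cobalt=2 quartz=1 torch=8
After 11 (gather 12 quartz): cobalt=2 quartz=13 torch=8
After 12 (consume 6 quartz): cobalt=2 quartz=7 torch=8
After 13 (consume 1 cobalt): cobalt=1 quartz=7 torch=8
After 14 (consume 8 torch): cobalt=1 quartz=7
After 15 (gather 5 rubber): cobalt=1 quartz=7 rubber=5
After 16 (gather 9 quartz): cobalt=1 quartz=16 rubber=5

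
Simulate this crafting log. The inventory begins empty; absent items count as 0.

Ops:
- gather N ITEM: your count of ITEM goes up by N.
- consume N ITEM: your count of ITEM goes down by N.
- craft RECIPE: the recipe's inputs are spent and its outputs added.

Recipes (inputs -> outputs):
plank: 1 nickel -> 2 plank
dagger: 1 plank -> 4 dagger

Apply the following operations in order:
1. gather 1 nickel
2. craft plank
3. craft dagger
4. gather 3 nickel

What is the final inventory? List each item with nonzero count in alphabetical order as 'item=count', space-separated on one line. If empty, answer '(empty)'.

After 1 (gather 1 nickel): nickel=1
After 2 (craft plank): plank=2
After 3 (craft dagger): dagger=4 plank=1
After 4 (gather 3 nickel): dagger=4 nickel=3 plank=1

Answer: dagger=4 nickel=3 plank=1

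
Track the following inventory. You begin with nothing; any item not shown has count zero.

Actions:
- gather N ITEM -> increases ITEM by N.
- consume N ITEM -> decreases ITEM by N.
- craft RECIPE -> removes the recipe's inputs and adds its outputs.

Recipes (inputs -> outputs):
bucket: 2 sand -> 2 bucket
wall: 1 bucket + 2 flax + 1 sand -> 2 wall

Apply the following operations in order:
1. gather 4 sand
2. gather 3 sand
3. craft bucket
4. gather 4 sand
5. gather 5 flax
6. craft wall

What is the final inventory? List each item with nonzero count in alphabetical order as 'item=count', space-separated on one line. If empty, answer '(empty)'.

Answer: bucket=1 flax=3 sand=8 wall=2

Derivation:
After 1 (gather 4 sand): sand=4
After 2 (gather 3 sand): sand=7
After 3 (craft bucket): bucket=2 sand=5
After 4 (gather 4 sand): bucket=2 sand=9
After 5 (gather 5 flax): bucket=2 flax=5 sand=9
After 6 (craft wall): bucket=1 flax=3 sand=8 wall=2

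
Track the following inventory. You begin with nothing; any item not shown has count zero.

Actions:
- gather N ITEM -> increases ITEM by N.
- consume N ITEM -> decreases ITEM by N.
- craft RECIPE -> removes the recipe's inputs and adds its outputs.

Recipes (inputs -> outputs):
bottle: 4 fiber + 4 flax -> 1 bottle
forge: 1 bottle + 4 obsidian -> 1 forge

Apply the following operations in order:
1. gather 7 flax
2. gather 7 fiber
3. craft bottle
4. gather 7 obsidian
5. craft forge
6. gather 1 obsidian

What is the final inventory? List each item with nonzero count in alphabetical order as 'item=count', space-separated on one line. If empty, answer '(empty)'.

Answer: fiber=3 flax=3 forge=1 obsidian=4

Derivation:
After 1 (gather 7 flax): flax=7
After 2 (gather 7 fiber): fiber=7 flax=7
After 3 (craft bottle): bottle=1 fiber=3 flax=3
After 4 (gather 7 obsidian): bottle=1 fiber=3 flax=3 obsidian=7
After 5 (craft forge): fiber=3 flax=3 forge=1 obsidian=3
After 6 (gather 1 obsidian): fiber=3 flax=3 forge=1 obsidian=4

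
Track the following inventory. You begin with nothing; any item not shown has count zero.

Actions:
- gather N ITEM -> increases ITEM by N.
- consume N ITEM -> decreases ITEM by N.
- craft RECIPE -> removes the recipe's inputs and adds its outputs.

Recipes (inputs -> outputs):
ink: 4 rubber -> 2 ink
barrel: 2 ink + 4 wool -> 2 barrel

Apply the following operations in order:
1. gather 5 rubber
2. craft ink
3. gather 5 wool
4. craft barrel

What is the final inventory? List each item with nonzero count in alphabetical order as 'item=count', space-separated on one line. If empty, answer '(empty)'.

Answer: barrel=2 rubber=1 wool=1

Derivation:
After 1 (gather 5 rubber): rubber=5
After 2 (craft ink): ink=2 rubber=1
After 3 (gather 5 wool): ink=2 rubber=1 wool=5
After 4 (craft barrel): barrel=2 rubber=1 wool=1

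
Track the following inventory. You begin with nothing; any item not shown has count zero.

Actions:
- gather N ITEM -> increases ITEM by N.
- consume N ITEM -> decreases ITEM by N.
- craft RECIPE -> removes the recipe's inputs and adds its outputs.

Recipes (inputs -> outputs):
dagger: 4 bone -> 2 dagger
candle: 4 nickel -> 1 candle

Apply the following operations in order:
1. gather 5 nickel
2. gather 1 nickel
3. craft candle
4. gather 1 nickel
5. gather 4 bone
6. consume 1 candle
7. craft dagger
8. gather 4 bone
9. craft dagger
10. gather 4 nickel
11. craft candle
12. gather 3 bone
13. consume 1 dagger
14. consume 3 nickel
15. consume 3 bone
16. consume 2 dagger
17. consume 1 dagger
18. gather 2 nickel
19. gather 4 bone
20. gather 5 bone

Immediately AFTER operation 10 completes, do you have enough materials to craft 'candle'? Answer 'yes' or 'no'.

Answer: yes

Derivation:
After 1 (gather 5 nickel): nickel=5
After 2 (gather 1 nickel): nickel=6
After 3 (craft candle): candle=1 nickel=2
After 4 (gather 1 nickel): candle=1 nickel=3
After 5 (gather 4 bone): bone=4 candle=1 nickel=3
After 6 (consume 1 candle): bone=4 nickel=3
After 7 (craft dagger): dagger=2 nickel=3
After 8 (gather 4 bone): bone=4 dagger=2 nickel=3
After 9 (craft dagger): dagger=4 nickel=3
After 10 (gather 4 nickel): dagger=4 nickel=7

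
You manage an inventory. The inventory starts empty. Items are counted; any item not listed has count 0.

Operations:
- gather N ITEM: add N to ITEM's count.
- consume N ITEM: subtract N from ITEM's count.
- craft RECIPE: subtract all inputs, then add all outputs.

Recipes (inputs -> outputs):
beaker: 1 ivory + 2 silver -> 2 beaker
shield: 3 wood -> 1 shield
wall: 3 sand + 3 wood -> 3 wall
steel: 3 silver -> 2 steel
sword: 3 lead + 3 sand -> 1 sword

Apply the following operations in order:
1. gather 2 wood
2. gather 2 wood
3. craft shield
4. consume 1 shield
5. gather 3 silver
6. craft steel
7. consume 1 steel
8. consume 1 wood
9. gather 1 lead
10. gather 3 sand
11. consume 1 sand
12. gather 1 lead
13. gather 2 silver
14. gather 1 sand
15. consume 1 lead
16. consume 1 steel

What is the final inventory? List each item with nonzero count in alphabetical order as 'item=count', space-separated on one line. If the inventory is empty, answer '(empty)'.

After 1 (gather 2 wood): wood=2
After 2 (gather 2 wood): wood=4
After 3 (craft shield): shield=1 wood=1
After 4 (consume 1 shield): wood=1
After 5 (gather 3 silver): silver=3 wood=1
After 6 (craft steel): steel=2 wood=1
After 7 (consume 1 steel): steel=1 wood=1
After 8 (consume 1 wood): steel=1
After 9 (gather 1 lead): lead=1 steel=1
After 10 (gather 3 sand): lead=1 sand=3 steel=1
After 11 (consume 1 sand): lead=1 sand=2 steel=1
After 12 (gather 1 lead): lead=2 sand=2 steel=1
After 13 (gather 2 silver): lead=2 sand=2 silver=2 steel=1
After 14 (gather 1 sand): lead=2 sand=3 silver=2 steel=1
After 15 (consume 1 lead): lead=1 sand=3 silver=2 steel=1
After 16 (consume 1 steel): lead=1 sand=3 silver=2

Answer: lead=1 sand=3 silver=2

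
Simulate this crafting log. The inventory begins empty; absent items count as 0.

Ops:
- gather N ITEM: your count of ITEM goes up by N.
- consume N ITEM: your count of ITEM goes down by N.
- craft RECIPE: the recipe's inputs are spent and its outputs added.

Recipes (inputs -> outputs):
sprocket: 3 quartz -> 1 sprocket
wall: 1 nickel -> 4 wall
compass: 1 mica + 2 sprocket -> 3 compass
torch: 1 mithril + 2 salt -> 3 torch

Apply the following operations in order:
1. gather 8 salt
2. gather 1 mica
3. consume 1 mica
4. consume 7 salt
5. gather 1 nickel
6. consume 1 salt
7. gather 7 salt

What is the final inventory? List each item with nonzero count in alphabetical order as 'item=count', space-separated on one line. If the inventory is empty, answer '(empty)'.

Answer: nickel=1 salt=7

Derivation:
After 1 (gather 8 salt): salt=8
After 2 (gather 1 mica): mica=1 salt=8
After 3 (consume 1 mica): salt=8
After 4 (consume 7 salt): salt=1
After 5 (gather 1 nickel): nickel=1 salt=1
After 6 (consume 1 salt): nickel=1
After 7 (gather 7 salt): nickel=1 salt=7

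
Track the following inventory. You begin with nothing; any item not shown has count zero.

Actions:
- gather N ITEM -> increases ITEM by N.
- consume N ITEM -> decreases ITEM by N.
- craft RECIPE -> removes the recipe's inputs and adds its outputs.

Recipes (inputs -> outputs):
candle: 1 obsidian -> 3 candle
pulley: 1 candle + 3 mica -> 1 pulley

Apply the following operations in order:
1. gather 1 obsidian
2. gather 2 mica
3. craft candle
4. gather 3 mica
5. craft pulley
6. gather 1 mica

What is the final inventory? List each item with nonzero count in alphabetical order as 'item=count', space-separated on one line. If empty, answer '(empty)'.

Answer: candle=2 mica=3 pulley=1

Derivation:
After 1 (gather 1 obsidian): obsidian=1
After 2 (gather 2 mica): mica=2 obsidian=1
After 3 (craft candle): candle=3 mica=2
After 4 (gather 3 mica): candle=3 mica=5
After 5 (craft pulley): candle=2 mica=2 pulley=1
After 6 (gather 1 mica): candle=2 mica=3 pulley=1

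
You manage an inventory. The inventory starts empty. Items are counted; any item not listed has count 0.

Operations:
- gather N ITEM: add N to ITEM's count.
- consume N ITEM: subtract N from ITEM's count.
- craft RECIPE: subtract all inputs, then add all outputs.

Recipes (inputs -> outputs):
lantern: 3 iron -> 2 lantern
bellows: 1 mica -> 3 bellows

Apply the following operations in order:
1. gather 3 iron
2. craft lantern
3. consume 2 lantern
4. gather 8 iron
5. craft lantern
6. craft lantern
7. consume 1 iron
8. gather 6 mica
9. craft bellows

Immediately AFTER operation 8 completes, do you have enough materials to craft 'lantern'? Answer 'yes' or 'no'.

Answer: no

Derivation:
After 1 (gather 3 iron): iron=3
After 2 (craft lantern): lantern=2
After 3 (consume 2 lantern): (empty)
After 4 (gather 8 iron): iron=8
After 5 (craft lantern): iron=5 lantern=2
After 6 (craft lantern): iron=2 lantern=4
After 7 (consume 1 iron): iron=1 lantern=4
After 8 (gather 6 mica): iron=1 lantern=4 mica=6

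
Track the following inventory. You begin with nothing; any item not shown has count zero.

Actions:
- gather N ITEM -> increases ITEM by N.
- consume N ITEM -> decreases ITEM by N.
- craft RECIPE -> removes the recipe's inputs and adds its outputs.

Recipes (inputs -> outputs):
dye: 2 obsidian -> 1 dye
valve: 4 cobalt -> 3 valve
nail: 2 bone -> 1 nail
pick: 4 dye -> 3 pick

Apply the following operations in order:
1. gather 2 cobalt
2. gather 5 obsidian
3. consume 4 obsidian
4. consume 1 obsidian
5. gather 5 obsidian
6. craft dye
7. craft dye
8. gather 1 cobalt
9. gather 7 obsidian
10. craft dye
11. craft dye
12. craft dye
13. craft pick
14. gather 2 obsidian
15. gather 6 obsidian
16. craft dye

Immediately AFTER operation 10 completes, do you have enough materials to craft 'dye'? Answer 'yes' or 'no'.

After 1 (gather 2 cobalt): cobalt=2
After 2 (gather 5 obsidian): cobalt=2 obsidian=5
After 3 (consume 4 obsidian): cobalt=2 obsidian=1
After 4 (consume 1 obsidian): cobalt=2
After 5 (gather 5 obsidian): cobalt=2 obsidian=5
After 6 (craft dye): cobalt=2 dye=1 obsidian=3
After 7 (craft dye): cobalt=2 dye=2 obsidian=1
After 8 (gather 1 cobalt): cobalt=3 dye=2 obsidian=1
After 9 (gather 7 obsidian): cobalt=3 dye=2 obsidian=8
After 10 (craft dye): cobalt=3 dye=3 obsidian=6

Answer: yes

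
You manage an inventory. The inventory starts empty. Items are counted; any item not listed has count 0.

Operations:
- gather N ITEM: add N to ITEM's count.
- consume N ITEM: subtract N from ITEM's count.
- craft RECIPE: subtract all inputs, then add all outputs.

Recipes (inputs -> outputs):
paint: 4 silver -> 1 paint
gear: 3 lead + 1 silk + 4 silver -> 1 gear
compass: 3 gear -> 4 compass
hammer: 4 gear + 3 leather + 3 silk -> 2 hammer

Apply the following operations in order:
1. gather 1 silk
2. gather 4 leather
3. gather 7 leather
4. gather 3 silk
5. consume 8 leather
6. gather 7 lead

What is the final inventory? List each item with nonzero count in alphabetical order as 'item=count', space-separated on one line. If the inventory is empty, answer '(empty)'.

After 1 (gather 1 silk): silk=1
After 2 (gather 4 leather): leather=4 silk=1
After 3 (gather 7 leather): leather=11 silk=1
After 4 (gather 3 silk): leather=11 silk=4
After 5 (consume 8 leather): leather=3 silk=4
After 6 (gather 7 lead): lead=7 leather=3 silk=4

Answer: lead=7 leather=3 silk=4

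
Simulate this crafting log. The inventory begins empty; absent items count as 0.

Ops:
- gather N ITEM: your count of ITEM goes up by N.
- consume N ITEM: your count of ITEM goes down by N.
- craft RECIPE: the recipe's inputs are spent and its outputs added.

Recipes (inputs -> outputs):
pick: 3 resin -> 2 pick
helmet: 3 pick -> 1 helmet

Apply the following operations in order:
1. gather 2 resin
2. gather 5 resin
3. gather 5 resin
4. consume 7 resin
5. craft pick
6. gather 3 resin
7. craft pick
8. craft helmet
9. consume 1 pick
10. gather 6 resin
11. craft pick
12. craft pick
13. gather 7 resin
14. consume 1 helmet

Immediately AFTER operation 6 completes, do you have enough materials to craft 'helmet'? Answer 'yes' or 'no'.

Answer: no

Derivation:
After 1 (gather 2 resin): resin=2
After 2 (gather 5 resin): resin=7
After 3 (gather 5 resin): resin=12
After 4 (consume 7 resin): resin=5
After 5 (craft pick): pick=2 resin=2
After 6 (gather 3 resin): pick=2 resin=5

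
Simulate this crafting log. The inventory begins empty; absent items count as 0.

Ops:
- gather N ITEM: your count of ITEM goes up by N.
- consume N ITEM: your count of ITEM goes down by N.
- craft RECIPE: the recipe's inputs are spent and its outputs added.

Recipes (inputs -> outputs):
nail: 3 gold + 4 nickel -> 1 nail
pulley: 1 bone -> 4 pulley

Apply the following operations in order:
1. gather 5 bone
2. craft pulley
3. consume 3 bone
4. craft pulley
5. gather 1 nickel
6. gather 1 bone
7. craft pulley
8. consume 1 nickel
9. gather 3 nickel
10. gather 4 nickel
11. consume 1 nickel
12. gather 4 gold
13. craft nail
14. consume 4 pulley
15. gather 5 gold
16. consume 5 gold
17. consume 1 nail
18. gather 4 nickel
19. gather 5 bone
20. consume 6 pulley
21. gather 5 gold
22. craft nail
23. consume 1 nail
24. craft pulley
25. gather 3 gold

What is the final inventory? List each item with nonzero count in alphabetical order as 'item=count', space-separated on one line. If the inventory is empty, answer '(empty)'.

After 1 (gather 5 bone): bone=5
After 2 (craft pulley): bone=4 pulley=4
After 3 (consume 3 bone): bone=1 pulley=4
After 4 (craft pulley): pulley=8
After 5 (gather 1 nickel): nickel=1 pulley=8
After 6 (gather 1 bone): bone=1 nickel=1 pulley=8
After 7 (craft pulley): nickel=1 pulley=12
After 8 (consume 1 nickel): pulley=12
After 9 (gather 3 nickel): nickel=3 pulley=12
After 10 (gather 4 nickel): nickel=7 pulley=12
After 11 (consume 1 nickel): nickel=6 pulley=12
After 12 (gather 4 gold): gold=4 nickel=6 pulley=12
After 13 (craft nail): gold=1 nail=1 nickel=2 pulley=12
After 14 (consume 4 pulley): gold=1 nail=1 nickel=2 pulley=8
After 15 (gather 5 gold): gold=6 nail=1 nickel=2 pulley=8
After 16 (consume 5 gold): gold=1 nail=1 nickel=2 pulley=8
After 17 (consume 1 nail): gold=1 nickel=2 pulley=8
After 18 (gather 4 nickel): gold=1 nickel=6 pulley=8
After 19 (gather 5 bone): bone=5 gold=1 nickel=6 pulley=8
After 20 (consume 6 pulley): bone=5 gold=1 nickel=6 pulley=2
After 21 (gather 5 gold): bone=5 gold=6 nickel=6 pulley=2
After 22 (craft nail): bone=5 gold=3 nail=1 nickel=2 pulley=2
After 23 (consume 1 nail): bone=5 gold=3 nickel=2 pulley=2
After 24 (craft pulley): bone=4 gold=3 nickel=2 pulley=6
After 25 (gather 3 gold): bone=4 gold=6 nickel=2 pulley=6

Answer: bone=4 gold=6 nickel=2 pulley=6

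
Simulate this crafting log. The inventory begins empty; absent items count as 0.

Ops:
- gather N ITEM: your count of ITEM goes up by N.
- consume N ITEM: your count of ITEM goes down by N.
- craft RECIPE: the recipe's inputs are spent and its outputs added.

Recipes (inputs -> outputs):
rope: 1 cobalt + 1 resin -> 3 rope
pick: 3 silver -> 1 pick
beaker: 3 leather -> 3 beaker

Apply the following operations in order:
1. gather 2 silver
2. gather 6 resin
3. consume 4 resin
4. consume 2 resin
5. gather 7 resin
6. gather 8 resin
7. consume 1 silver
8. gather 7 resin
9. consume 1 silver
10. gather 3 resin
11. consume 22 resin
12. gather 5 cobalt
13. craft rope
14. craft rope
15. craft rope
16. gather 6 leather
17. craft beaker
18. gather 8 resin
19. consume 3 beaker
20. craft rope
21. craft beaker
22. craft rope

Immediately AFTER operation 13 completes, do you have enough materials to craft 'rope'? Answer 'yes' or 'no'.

Answer: yes

Derivation:
After 1 (gather 2 silver): silver=2
After 2 (gather 6 resin): resin=6 silver=2
After 3 (consume 4 resin): resin=2 silver=2
After 4 (consume 2 resin): silver=2
After 5 (gather 7 resin): resin=7 silver=2
After 6 (gather 8 resin): resin=15 silver=2
After 7 (consume 1 silver): resin=15 silver=1
After 8 (gather 7 resin): resin=22 silver=1
After 9 (consume 1 silver): resin=22
After 10 (gather 3 resin): resin=25
After 11 (consume 22 resin): resin=3
After 12 (gather 5 cobalt): cobalt=5 resin=3
After 13 (craft rope): cobalt=4 resin=2 rope=3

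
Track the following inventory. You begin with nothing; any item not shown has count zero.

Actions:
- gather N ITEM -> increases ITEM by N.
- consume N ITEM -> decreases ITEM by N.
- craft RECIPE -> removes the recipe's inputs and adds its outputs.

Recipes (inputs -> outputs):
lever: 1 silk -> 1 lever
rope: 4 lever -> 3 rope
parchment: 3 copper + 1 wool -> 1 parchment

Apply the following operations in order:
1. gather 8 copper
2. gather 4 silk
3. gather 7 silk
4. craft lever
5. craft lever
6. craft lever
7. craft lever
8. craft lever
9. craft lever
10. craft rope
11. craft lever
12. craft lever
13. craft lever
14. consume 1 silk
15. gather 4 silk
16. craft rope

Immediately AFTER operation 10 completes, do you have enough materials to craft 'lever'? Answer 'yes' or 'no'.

Answer: yes

Derivation:
After 1 (gather 8 copper): copper=8
After 2 (gather 4 silk): copper=8 silk=4
After 3 (gather 7 silk): copper=8 silk=11
After 4 (craft lever): copper=8 lever=1 silk=10
After 5 (craft lever): copper=8 lever=2 silk=9
After 6 (craft lever): copper=8 lever=3 silk=8
After 7 (craft lever): copper=8 lever=4 silk=7
After 8 (craft lever): copper=8 lever=5 silk=6
After 9 (craft lever): copper=8 lever=6 silk=5
After 10 (craft rope): copper=8 lever=2 rope=3 silk=5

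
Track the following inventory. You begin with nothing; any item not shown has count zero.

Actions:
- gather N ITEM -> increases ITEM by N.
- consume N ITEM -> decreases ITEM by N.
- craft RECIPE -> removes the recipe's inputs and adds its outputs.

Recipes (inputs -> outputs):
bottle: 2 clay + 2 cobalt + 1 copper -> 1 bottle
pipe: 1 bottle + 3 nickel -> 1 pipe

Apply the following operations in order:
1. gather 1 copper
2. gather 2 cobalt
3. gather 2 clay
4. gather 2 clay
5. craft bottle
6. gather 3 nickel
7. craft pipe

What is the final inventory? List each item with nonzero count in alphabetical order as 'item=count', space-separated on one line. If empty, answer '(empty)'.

After 1 (gather 1 copper): copper=1
After 2 (gather 2 cobalt): cobalt=2 copper=1
After 3 (gather 2 clay): clay=2 cobalt=2 copper=1
After 4 (gather 2 clay): clay=4 cobalt=2 copper=1
After 5 (craft bottle): bottle=1 clay=2
After 6 (gather 3 nickel): bottle=1 clay=2 nickel=3
After 7 (craft pipe): clay=2 pipe=1

Answer: clay=2 pipe=1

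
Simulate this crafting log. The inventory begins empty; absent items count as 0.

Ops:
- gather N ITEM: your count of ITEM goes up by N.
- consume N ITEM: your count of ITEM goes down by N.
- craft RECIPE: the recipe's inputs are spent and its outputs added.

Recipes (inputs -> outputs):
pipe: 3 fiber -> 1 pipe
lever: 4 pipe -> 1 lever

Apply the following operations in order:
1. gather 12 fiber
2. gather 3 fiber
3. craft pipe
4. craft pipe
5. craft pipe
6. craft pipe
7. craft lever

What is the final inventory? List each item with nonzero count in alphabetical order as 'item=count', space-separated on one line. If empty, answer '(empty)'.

After 1 (gather 12 fiber): fiber=12
After 2 (gather 3 fiber): fiber=15
After 3 (craft pipe): fiber=12 pipe=1
After 4 (craft pipe): fiber=9 pipe=2
After 5 (craft pipe): fiber=6 pipe=3
After 6 (craft pipe): fiber=3 pipe=4
After 7 (craft lever): fiber=3 lever=1

Answer: fiber=3 lever=1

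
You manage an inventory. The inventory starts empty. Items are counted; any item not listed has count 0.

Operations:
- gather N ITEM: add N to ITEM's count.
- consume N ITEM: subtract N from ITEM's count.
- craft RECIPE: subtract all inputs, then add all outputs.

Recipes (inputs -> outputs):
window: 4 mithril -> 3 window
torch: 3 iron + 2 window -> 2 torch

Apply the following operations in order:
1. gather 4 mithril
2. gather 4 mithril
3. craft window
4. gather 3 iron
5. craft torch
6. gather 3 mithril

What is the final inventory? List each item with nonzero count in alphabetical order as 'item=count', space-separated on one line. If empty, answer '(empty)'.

Answer: mithril=7 torch=2 window=1

Derivation:
After 1 (gather 4 mithril): mithril=4
After 2 (gather 4 mithril): mithril=8
After 3 (craft window): mithril=4 window=3
After 4 (gather 3 iron): iron=3 mithril=4 window=3
After 5 (craft torch): mithril=4 torch=2 window=1
After 6 (gather 3 mithril): mithril=7 torch=2 window=1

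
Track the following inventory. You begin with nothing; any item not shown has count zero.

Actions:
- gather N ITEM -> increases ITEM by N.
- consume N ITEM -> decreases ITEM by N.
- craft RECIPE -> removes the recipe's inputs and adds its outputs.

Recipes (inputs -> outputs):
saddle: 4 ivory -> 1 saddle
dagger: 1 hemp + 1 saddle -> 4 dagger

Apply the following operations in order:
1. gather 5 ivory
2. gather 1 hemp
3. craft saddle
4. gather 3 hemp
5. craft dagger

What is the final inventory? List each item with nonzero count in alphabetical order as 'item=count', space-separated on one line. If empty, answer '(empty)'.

Answer: dagger=4 hemp=3 ivory=1

Derivation:
After 1 (gather 5 ivory): ivory=5
After 2 (gather 1 hemp): hemp=1 ivory=5
After 3 (craft saddle): hemp=1 ivory=1 saddle=1
After 4 (gather 3 hemp): hemp=4 ivory=1 saddle=1
After 5 (craft dagger): dagger=4 hemp=3 ivory=1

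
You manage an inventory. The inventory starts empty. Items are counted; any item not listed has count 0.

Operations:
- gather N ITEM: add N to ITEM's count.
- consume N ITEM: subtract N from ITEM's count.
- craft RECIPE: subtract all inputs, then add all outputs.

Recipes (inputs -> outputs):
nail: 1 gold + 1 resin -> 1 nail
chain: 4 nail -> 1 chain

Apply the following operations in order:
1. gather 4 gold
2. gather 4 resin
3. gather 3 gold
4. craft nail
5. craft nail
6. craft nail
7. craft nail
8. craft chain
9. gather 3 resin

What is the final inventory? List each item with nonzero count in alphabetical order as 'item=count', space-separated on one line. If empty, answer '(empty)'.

After 1 (gather 4 gold): gold=4
After 2 (gather 4 resin): gold=4 resin=4
After 3 (gather 3 gold): gold=7 resin=4
After 4 (craft nail): gold=6 nail=1 resin=3
After 5 (craft nail): gold=5 nail=2 resin=2
After 6 (craft nail): gold=4 nail=3 resin=1
After 7 (craft nail): gold=3 nail=4
After 8 (craft chain): chain=1 gold=3
After 9 (gather 3 resin): chain=1 gold=3 resin=3

Answer: chain=1 gold=3 resin=3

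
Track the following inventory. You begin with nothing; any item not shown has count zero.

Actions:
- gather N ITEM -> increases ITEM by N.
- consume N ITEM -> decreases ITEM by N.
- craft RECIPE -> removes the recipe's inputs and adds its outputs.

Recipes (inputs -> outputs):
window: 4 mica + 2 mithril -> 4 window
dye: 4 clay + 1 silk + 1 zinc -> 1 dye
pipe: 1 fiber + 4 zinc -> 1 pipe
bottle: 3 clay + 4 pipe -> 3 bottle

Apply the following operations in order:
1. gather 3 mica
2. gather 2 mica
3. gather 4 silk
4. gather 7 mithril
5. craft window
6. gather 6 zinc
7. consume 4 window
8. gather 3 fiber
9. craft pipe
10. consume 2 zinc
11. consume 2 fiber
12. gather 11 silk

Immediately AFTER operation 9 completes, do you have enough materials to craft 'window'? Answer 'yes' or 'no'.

Answer: no

Derivation:
After 1 (gather 3 mica): mica=3
After 2 (gather 2 mica): mica=5
After 3 (gather 4 silk): mica=5 silk=4
After 4 (gather 7 mithril): mica=5 mithril=7 silk=4
After 5 (craft window): mica=1 mithril=5 silk=4 window=4
After 6 (gather 6 zinc): mica=1 mithril=5 silk=4 window=4 zinc=6
After 7 (consume 4 window): mica=1 mithril=5 silk=4 zinc=6
After 8 (gather 3 fiber): fiber=3 mica=1 mithril=5 silk=4 zinc=6
After 9 (craft pipe): fiber=2 mica=1 mithril=5 pipe=1 silk=4 zinc=2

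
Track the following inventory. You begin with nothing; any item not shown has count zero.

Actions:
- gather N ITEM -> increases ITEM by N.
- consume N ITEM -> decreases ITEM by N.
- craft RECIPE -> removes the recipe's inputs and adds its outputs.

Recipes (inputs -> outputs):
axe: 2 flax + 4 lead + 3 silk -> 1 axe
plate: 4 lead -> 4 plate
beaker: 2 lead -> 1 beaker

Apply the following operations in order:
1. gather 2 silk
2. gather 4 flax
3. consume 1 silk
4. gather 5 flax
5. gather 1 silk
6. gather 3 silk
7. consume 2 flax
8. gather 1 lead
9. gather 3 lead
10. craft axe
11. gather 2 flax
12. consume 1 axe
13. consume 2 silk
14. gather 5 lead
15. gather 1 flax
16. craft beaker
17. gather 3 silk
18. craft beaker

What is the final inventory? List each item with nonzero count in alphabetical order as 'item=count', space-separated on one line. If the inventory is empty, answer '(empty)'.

Answer: beaker=2 flax=8 lead=1 silk=3

Derivation:
After 1 (gather 2 silk): silk=2
After 2 (gather 4 flax): flax=4 silk=2
After 3 (consume 1 silk): flax=4 silk=1
After 4 (gather 5 flax): flax=9 silk=1
After 5 (gather 1 silk): flax=9 silk=2
After 6 (gather 3 silk): flax=9 silk=5
After 7 (consume 2 flax): flax=7 silk=5
After 8 (gather 1 lead): flax=7 lead=1 silk=5
After 9 (gather 3 lead): flax=7 lead=4 silk=5
After 10 (craft axe): axe=1 flax=5 silk=2
After 11 (gather 2 flax): axe=1 flax=7 silk=2
After 12 (consume 1 axe): flax=7 silk=2
After 13 (consume 2 silk): flax=7
After 14 (gather 5 lead): flax=7 lead=5
After 15 (gather 1 flax): flax=8 lead=5
After 16 (craft beaker): beaker=1 flax=8 lead=3
After 17 (gather 3 silk): beaker=1 flax=8 lead=3 silk=3
After 18 (craft beaker): beaker=2 flax=8 lead=1 silk=3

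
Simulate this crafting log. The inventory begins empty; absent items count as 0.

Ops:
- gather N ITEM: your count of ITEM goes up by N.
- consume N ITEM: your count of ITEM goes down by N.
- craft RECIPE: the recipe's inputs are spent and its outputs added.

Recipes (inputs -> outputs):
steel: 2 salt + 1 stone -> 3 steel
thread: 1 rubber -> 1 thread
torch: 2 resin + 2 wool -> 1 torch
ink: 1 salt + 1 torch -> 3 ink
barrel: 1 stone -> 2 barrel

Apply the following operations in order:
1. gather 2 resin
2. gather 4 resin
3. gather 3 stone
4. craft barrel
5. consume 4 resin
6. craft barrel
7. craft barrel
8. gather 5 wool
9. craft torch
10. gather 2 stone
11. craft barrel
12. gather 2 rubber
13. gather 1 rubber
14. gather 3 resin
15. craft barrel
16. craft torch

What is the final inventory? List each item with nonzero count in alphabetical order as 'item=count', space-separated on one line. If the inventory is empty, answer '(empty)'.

Answer: barrel=10 resin=1 rubber=3 torch=2 wool=1

Derivation:
After 1 (gather 2 resin): resin=2
After 2 (gather 4 resin): resin=6
After 3 (gather 3 stone): resin=6 stone=3
After 4 (craft barrel): barrel=2 resin=6 stone=2
After 5 (consume 4 resin): barrel=2 resin=2 stone=2
After 6 (craft barrel): barrel=4 resin=2 stone=1
After 7 (craft barrel): barrel=6 resin=2
After 8 (gather 5 wool): barrel=6 resin=2 wool=5
After 9 (craft torch): barrel=6 torch=1 wool=3
After 10 (gather 2 stone): barrel=6 stone=2 torch=1 wool=3
After 11 (craft barrel): barrel=8 stone=1 torch=1 wool=3
After 12 (gather 2 rubber): barrel=8 rubber=2 stone=1 torch=1 wool=3
After 13 (gather 1 rubber): barrel=8 rubber=3 stone=1 torch=1 wool=3
After 14 (gather 3 resin): barrel=8 resin=3 rubber=3 stone=1 torch=1 wool=3
After 15 (craft barrel): barrel=10 resin=3 rubber=3 torch=1 wool=3
After 16 (craft torch): barrel=10 resin=1 rubber=3 torch=2 wool=1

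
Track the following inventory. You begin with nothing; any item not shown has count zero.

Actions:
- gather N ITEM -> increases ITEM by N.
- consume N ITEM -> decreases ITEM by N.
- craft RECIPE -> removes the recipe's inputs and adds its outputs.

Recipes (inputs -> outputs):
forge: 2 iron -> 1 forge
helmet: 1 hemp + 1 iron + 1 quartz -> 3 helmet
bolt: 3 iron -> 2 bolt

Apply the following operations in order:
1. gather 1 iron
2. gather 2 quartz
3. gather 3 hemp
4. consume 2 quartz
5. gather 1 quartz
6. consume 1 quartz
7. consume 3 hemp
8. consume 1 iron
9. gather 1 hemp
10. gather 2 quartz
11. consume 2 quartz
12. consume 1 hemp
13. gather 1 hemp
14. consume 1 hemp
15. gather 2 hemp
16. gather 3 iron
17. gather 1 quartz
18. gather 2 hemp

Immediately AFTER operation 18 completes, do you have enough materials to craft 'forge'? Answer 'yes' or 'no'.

Answer: yes

Derivation:
After 1 (gather 1 iron): iron=1
After 2 (gather 2 quartz): iron=1 quartz=2
After 3 (gather 3 hemp): hemp=3 iron=1 quartz=2
After 4 (consume 2 quartz): hemp=3 iron=1
After 5 (gather 1 quartz): hemp=3 iron=1 quartz=1
After 6 (consume 1 quartz): hemp=3 iron=1
After 7 (consume 3 hemp): iron=1
After 8 (consume 1 iron): (empty)
After 9 (gather 1 hemp): hemp=1
After 10 (gather 2 quartz): hemp=1 quartz=2
After 11 (consume 2 quartz): hemp=1
After 12 (consume 1 hemp): (empty)
After 13 (gather 1 hemp): hemp=1
After 14 (consume 1 hemp): (empty)
After 15 (gather 2 hemp): hemp=2
After 16 (gather 3 iron): hemp=2 iron=3
After 17 (gather 1 quartz): hemp=2 iron=3 quartz=1
After 18 (gather 2 hemp): hemp=4 iron=3 quartz=1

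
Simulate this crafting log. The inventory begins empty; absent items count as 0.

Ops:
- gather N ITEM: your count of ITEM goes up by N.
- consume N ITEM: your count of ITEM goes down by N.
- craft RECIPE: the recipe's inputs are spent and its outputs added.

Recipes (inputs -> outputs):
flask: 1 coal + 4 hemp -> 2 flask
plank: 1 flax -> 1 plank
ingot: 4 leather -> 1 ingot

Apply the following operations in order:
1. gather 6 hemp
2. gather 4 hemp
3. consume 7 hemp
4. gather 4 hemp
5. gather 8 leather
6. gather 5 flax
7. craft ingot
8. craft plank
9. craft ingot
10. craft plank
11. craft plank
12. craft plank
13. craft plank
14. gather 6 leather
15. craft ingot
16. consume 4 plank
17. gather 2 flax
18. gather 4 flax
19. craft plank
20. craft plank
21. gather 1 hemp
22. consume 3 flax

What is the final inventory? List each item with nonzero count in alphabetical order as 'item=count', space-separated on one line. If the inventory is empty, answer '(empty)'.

After 1 (gather 6 hemp): hemp=6
After 2 (gather 4 hemp): hemp=10
After 3 (consume 7 hemp): hemp=3
After 4 (gather 4 hemp): hemp=7
After 5 (gather 8 leather): hemp=7 leather=8
After 6 (gather 5 flax): flax=5 hemp=7 leather=8
After 7 (craft ingot): flax=5 hemp=7 ingot=1 leather=4
After 8 (craft plank): flax=4 hemp=7 ingot=1 leather=4 plank=1
After 9 (craft ingot): flax=4 hemp=7 ingot=2 plank=1
After 10 (craft plank): flax=3 hemp=7 ingot=2 plank=2
After 11 (craft plank): flax=2 hemp=7 ingot=2 plank=3
After 12 (craft plank): flax=1 hemp=7 ingot=2 plank=4
After 13 (craft plank): hemp=7 ingot=2 plank=5
After 14 (gather 6 leather): hemp=7 ingot=2 leather=6 plank=5
After 15 (craft ingot): hemp=7 ingot=3 leather=2 plank=5
After 16 (consume 4 plank): hemp=7 ingot=3 leather=2 plank=1
After 17 (gather 2 flax): flax=2 hemp=7 ingot=3 leather=2 plank=1
After 18 (gather 4 flax): flax=6 hemp=7 ingot=3 leather=2 plank=1
After 19 (craft plank): flax=5 hemp=7 ingot=3 leather=2 plank=2
After 20 (craft plank): flax=4 hemp=7 ingot=3 leather=2 plank=3
After 21 (gather 1 hemp): flax=4 hemp=8 ingot=3 leather=2 plank=3
After 22 (consume 3 flax): flax=1 hemp=8 ingot=3 leather=2 plank=3

Answer: flax=1 hemp=8 ingot=3 leather=2 plank=3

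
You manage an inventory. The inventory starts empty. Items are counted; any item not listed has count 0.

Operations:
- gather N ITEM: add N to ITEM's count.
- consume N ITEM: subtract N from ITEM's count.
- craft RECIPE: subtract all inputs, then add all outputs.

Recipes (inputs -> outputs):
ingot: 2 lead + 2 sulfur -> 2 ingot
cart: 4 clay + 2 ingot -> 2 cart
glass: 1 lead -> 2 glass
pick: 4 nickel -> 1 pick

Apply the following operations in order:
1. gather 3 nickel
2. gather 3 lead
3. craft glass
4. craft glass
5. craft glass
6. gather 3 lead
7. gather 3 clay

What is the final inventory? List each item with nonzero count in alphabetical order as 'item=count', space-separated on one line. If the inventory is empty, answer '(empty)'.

After 1 (gather 3 nickel): nickel=3
After 2 (gather 3 lead): lead=3 nickel=3
After 3 (craft glass): glass=2 lead=2 nickel=3
After 4 (craft glass): glass=4 lead=1 nickel=3
After 5 (craft glass): glass=6 nickel=3
After 6 (gather 3 lead): glass=6 lead=3 nickel=3
After 7 (gather 3 clay): clay=3 glass=6 lead=3 nickel=3

Answer: clay=3 glass=6 lead=3 nickel=3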